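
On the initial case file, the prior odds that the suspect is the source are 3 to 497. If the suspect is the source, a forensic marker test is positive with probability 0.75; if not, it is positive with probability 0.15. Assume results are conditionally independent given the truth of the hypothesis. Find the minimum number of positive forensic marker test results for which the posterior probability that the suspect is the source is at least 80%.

Prior odds = 3/497.
Likelihood ratio of a positive = 0.75/0.15 = 5.
Target odds: 0.8 ÷ 0.2 = 4.
Require 5ⁿ ≥ 4 ÷ (3/497) = 1988/3.
5⁴ = 625 falls short of 1988/3 but 5⁵ = 3125 reaches it, so n = 5.

5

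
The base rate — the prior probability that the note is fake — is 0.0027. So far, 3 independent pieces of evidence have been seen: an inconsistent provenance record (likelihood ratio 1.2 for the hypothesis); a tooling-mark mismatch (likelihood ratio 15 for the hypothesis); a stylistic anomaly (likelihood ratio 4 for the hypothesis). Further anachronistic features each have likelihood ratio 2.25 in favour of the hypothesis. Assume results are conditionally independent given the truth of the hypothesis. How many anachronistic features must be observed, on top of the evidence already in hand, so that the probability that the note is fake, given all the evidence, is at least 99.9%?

Prior odds = 0.0027/0.9973 = 27/9973.
Combined Bayes factor of the evidence already in hand = 1.2 × 15 × 4 = 72.
Odds after that evidence = (27/9973) × 72 = 1944/9973.
Target odds = 0.999/0.001 = 999.
Need 2.25ⁿ ≥ 999 ÷ (1944/9973) = 369001/72.
2.25¹⁰ ≈3325.26 falls short of 369001/72 but 2.25¹¹ ≈7481.83 reaches it, so n = 11.

11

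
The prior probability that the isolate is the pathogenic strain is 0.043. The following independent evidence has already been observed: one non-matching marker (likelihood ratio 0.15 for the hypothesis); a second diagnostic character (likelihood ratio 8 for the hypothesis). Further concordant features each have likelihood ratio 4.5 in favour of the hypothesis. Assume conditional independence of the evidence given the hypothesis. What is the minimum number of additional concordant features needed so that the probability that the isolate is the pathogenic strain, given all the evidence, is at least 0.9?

Prior odds = 0.043/0.957 = 43/957.
Combined Bayes factor of the evidence already in hand = 0.15 × 8 = 1.2.
Odds after that evidence = (43/957) × 1.2 = 86/1595.
Target odds = 0.9/0.1 = 9.
Need 4.5ⁿ ≥ 9 ÷ (86/1595) = 14355/86.
4.5³ = 91.125 falls short of 14355/86 but 4.5⁴ = 410.0625 reaches it, so n = 4.

4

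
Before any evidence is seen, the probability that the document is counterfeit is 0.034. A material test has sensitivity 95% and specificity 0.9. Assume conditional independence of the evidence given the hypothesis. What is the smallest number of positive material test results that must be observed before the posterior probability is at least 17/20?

3

Prior odds = 0.034/0.966 = 17/483.
False-positive rate = 1 − 0.9 = 0.1; likelihood ratio of a positive = 0.95/0.1 = 9.5.
Target odds: 0.85 ÷ 0.15 = 17/3.
Require 9.5ⁿ ≥ 17/3 ÷ (17/483) = 161.
9.5² = 90.25 falls short of 161 but 9.5³ = 857.375 reaches it, so n = 3.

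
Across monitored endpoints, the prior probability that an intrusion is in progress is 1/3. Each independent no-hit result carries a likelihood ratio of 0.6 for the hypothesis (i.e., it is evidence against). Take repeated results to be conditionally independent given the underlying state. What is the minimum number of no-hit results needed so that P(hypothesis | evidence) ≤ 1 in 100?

Prior odds = (1/3)/(2/3) = 0.5.
Likelihood ratio per no-hit result = 0.6.
Target posterior odds = 0.01/0.99 = 1/99.
Require 0.6ⁿ ≤ 1/99 ÷ 0.5 = 2/99.
0.6⁷ = 2187/78125 is still above 2/99 but 0.6⁸ = 6561/390625 is at or below it, so n = 8.

8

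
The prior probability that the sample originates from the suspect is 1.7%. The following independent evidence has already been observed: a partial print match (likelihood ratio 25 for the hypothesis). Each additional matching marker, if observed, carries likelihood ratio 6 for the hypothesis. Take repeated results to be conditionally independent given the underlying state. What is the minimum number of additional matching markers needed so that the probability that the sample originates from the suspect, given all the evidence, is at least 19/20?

3

Prior odds = 0.017/0.983 = 17/983.
Bayes factor of the evidence already in hand = 25.
Odds after that evidence = (17/983) × 25 = 425/983.
Target odds = 0.95/0.05 = 19.
Need 6ⁿ ≥ 19 ÷ (425/983) = 18677/425.
6² = 36 falls short of 18677/425 but 6³ = 216 reaches it, so n = 3.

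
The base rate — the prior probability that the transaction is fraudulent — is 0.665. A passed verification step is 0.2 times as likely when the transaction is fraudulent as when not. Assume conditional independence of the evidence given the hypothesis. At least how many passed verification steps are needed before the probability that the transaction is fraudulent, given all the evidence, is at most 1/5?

2

Prior odds = 0.665/0.335 = 133/67.
Likelihood ratio per passed verification step = 0.2.
Target odds: 0.2 ÷ 0.8 = 0.25.
Need (133/67) × 0.2ⁿ ≤ 0.25, i.e. 0.2ⁿ ≤ 67/532.
0.2¹ = 0.2 is still above 67/532 but 0.2² = 0.04 is at or below it, so n = 2.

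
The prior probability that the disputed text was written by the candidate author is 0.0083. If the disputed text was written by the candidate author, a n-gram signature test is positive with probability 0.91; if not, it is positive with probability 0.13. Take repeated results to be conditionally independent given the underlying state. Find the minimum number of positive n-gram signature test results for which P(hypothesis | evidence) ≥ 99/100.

5

Prior odds: 0.0083 ÷ 0.9917 = 83/9917.
Likelihood ratio of a positive = 0.91/0.13 = 7.
Target odds: 0.99 ÷ 0.01 = 99.
Require 7ⁿ ≥ 99 ÷ (83/9917) = 981783/83.
7⁴ = 2401 falls short of 981783/83 but 7⁵ = 16807 reaches it, so n = 5.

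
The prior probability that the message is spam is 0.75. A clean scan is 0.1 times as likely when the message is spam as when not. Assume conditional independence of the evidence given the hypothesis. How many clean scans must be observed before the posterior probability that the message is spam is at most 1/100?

3

Prior odds = 0.75/0.25 = 3.
Likelihood ratio per clean scan = 0.1.
Target posterior odds = 0.01/0.99 = 1/99.
Require 0.1ⁿ ≤ 1/99 ÷ 3 = 1/297.
0.1² = 0.01 is still above 1/297 but 0.1³ = 0.001 is at or below it, so n = 3.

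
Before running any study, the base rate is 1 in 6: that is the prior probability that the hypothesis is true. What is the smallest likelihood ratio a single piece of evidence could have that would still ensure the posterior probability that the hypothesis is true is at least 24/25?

120

Prior odds = (1/6)/(5/6) = 0.2.
Target odds = 0.96/0.04 = 24.
Required Bayes factor = 24 ÷ 0.2 = 120.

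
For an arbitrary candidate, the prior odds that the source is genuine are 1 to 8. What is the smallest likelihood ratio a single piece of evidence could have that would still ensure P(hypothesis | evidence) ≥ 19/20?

Prior odds = 0.125.
Target odds = 0.95/0.05 = 19.
Required Bayes factor = 19 ÷ 0.125 = 152.

152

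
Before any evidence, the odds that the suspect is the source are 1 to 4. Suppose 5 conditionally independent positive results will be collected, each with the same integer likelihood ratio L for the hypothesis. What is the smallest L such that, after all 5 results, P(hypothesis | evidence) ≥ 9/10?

Prior odds = 0.25.
Target odds = 0.9/0.1 = 9.
Need L⁵ ≥ 9 ÷ 0.25 = 36.
2⁵ = 32 < 36 ≤ 243 = 3⁵, so L = 3.

3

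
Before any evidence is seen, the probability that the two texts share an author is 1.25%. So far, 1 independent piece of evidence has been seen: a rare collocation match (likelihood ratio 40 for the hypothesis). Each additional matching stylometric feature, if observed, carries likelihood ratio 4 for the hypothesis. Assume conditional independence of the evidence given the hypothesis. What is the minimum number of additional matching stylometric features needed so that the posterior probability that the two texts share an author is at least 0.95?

Prior odds = 0.0125/0.9875 = 1/79.
Bayes factor of the evidence already in hand = 40.
Odds after that evidence = (1/79) × 40 = 40/79.
Target odds = 0.95/0.05 = 19.
Need 4ⁿ ≥ 19 ÷ (40/79) = 37.525.
4² = 16 falls short of 37.525 but 4³ = 64 reaches it, so n = 3.

3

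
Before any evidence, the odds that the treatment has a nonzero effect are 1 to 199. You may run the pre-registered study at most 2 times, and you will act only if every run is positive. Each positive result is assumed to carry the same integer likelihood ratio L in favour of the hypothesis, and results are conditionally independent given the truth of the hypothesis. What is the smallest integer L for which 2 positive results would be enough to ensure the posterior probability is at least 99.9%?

Prior odds = 1/199.
Target odds = 0.999/0.001 = 999.
Need L² ≥ 999 ÷ (1/199) = 198801.
445² = 198025 < 198801 ≤ 198916 = 446², so L = 446.

446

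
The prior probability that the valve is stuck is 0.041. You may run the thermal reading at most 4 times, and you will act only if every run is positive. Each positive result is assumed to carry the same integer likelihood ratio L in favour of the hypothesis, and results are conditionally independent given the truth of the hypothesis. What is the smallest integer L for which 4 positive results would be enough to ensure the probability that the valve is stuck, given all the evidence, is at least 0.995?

Prior odds = 0.041/0.959 = 41/959.
Target odds = 0.995/0.005 = 199.
Need L⁴ ≥ 199 ÷ (41/959) = 190841/41.
8⁴ = 4096 < 190841/41 ≤ 6561 = 9⁴, so L = 9.

9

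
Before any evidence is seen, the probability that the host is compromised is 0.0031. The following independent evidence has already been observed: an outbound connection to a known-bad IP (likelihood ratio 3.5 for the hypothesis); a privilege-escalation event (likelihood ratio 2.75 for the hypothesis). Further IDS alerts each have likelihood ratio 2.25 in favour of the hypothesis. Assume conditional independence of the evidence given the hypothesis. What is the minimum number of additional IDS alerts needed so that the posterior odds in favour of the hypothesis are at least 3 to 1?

6

Prior odds = 0.0031/0.9969 = 31/9969.
Combined Bayes factor of the evidence already in hand = 3.5 × 2.75 = 9.625.
Odds after that evidence = (31/9969) × 9.625 = 2387/79752.
Target odds = 3.
Need 2.25ⁿ ≥ 3 ÷ (2387/79752) = 239256/2387.
2.25⁵ = 59049/1024 falls short of 239256/2387 but 2.25⁶ = 531441/4096 reaches it, so n = 6.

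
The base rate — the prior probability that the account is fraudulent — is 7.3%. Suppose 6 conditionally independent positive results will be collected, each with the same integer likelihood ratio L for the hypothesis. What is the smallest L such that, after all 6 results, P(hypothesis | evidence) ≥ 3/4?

Prior odds = 0.073/0.927 = 73/927.
Target odds = 0.75/0.25 = 3.
Need L⁶ ≥ 3 ÷ (73/927) = 2781/73.
1⁶ = 1 < 2781/73 ≤ 64 = 2⁶, so L = 2.

2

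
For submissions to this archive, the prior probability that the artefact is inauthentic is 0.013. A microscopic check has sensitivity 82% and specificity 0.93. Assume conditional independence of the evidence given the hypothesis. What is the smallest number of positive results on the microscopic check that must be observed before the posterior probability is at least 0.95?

Prior odds: 0.013 ÷ 0.987 = 13/987.
False-positive rate = 1 − 0.93 = 0.07; likelihood ratio of a positive = 0.82/0.07 = 82/7.
Target odds: 0.95 ÷ 0.05 = 19.
Need (13/987) × (82/7)ⁿ ≥ 19, i.e. (82/7)ⁿ ≥ 18753/13.
(82/7)² = 6724/49 falls short of 18753/13 but (82/7)³ = 551368/343 reaches it, so n = 3.

3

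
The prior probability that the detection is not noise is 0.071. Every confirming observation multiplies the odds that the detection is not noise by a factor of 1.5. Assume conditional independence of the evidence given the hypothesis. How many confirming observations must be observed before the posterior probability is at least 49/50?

Prior odds = 0.071/0.929 = 71/929.
Likelihood ratio per confirming observation = 1.5.
Target posterior odds = 0.98/0.02 = 49.
Need (71/929) × 1.5ⁿ ≥ 49, i.e. 1.5ⁿ ≥ 45521/71.
1.5¹⁵ = 14348907/32768 falls short of 45521/71 but 1.5¹⁶ = 43046721/65536 reaches it, so n = 16.

16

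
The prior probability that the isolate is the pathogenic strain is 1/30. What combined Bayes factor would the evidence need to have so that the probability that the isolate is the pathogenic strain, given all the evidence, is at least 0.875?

Prior odds = (1/30)/(29/30) = 1/29.
Target odds = 0.875/0.125 = 7.
Required Bayes factor = 7 ÷ (1/29) = 203.

203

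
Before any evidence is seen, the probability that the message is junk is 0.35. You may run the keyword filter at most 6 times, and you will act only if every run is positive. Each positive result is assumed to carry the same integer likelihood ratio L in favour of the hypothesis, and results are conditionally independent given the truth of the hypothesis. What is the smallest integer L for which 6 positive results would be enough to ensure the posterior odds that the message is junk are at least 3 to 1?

Prior odds = 0.35/0.65 = 7/13.
Target odds = 3.
Need L⁶ ≥ 3 ÷ (7/13) = 39/7.
1⁶ = 1 < 39/7 ≤ 64 = 2⁶, so L = 2.

2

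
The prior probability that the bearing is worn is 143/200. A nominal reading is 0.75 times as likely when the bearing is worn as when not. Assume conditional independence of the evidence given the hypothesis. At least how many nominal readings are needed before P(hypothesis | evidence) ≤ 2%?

Prior odds: 0.715 ÷ 0.285 = 143/57.
Likelihood ratio per nominal reading = 0.75.
Target odds: 0.02 ÷ 0.98 = 1/49.
Need (143/57) × 0.75ⁿ ≤ 1/49, i.e. 0.75ⁿ ≤ 57/7007.
0.75¹⁶ ≈0.0100226 is still above 57/7007 but 0.75¹⁷ ≈0.00751695 is at or below it, so n = 17.

17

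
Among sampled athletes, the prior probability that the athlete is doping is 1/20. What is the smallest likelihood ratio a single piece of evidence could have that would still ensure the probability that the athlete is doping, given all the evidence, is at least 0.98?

931

Prior odds = 0.05/0.95 = 1/19.
Target odds = 0.98/0.02 = 49.
Required Bayes factor = 49 ÷ (1/19) = 931.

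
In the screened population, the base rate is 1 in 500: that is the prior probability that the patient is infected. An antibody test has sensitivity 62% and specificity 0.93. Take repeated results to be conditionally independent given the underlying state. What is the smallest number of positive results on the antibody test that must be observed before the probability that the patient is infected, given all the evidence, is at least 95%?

Prior odds = 0.002/0.998 = 1/499.
False-positive rate = 1 − 0.93 = 0.07; likelihood ratio of a positive = 0.62/0.07 = 62/7.
Target odds: 0.95 ÷ 0.05 = 19.
Require (62/7)ⁿ ≥ 19 ÷ (1/499) = 9481.
(62/7)⁴ = 14776336/2401 falls short of 9481 but (62/7)⁵ = 916132832/16807 reaches it, so n = 5.

5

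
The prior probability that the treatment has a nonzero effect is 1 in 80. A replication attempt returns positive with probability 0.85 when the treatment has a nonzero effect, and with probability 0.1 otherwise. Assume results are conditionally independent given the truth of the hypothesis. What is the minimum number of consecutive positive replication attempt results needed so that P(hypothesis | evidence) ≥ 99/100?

5

Prior odds: 0.0125 ÷ 0.9875 = 1/79.
Likelihood ratio of a positive result = 0.85/0.1 = 8.5.
Target posterior odds = 0.99/0.01 = 99.
Need (1/79) × 8.5ⁿ ≥ 99, i.e. 8.5ⁿ ≥ 7821.
8.5⁴ = 5220.0625 falls short of 7821 but 8.5⁵ = 44370.53125 reaches it, so n = 5.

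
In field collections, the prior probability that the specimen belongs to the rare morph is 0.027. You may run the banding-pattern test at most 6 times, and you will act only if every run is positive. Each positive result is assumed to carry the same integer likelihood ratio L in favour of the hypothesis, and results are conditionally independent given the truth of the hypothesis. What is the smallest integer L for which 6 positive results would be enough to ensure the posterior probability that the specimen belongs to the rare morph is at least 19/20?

Prior odds = 0.027/0.973 = 27/973.
Target odds = 0.95/0.05 = 19.
Need L⁶ ≥ 19 ÷ (27/973) = 18487/27.
2⁶ = 64 < 18487/27 ≤ 729 = 3⁶, so L = 3.

3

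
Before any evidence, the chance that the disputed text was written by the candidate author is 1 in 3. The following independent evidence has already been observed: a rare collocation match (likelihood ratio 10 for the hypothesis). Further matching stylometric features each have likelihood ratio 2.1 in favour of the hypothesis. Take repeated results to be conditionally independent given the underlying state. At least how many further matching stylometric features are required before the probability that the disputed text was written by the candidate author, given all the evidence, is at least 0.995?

5

Prior odds = (1/3)/(2/3) = 0.5.
Bayes factor of the evidence already in hand = 10.
Odds after that evidence = 0.5 × 10 = 5.
Target odds = 0.995/0.005 = 199.
Need 2.1ⁿ ≥ 199 ÷ 5 = 39.8.
2.1⁴ = 19.4481 falls short of 39.8 but 2.1⁵ = 4084101/100000 reaches it, so n = 5.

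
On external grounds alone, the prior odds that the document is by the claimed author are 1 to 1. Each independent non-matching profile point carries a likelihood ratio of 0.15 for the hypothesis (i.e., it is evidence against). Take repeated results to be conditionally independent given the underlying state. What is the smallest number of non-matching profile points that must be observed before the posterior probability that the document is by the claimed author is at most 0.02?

3

Prior odds = 1.
Likelihood ratio per non-matching profile point = 0.15.
Target odds: 0.02 ÷ 0.98 = 1/49.
Require 0.15ⁿ ≤ 1/49 ÷ 1 = 1/49.
0.15² = 0.0225 is still above 1/49 but 0.15³ = 0.003375 is at or below it, so n = 3.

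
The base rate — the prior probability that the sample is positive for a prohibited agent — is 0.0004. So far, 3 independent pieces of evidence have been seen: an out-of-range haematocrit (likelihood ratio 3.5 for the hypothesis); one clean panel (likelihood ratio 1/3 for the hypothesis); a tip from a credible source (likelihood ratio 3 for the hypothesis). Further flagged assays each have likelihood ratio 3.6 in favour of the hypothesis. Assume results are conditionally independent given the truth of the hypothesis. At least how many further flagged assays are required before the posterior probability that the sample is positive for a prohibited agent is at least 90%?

Prior odds = 0.0004/0.9996 = 1/2499.
Combined Bayes factor of the evidence already in hand = 3.5 × (1/3) × 3 = 3.5.
Odds after that evidence = (1/2499) × 3.5 = 1/714.
Target odds = 0.9/0.1 = 9.
Need 3.6ⁿ ≥ 9 ÷ (1/714) = 6426.
3.6⁶ = 34012224/15625 falls short of 6426 but 3.6⁷ = 612220032/78125 reaches it, so n = 7.

7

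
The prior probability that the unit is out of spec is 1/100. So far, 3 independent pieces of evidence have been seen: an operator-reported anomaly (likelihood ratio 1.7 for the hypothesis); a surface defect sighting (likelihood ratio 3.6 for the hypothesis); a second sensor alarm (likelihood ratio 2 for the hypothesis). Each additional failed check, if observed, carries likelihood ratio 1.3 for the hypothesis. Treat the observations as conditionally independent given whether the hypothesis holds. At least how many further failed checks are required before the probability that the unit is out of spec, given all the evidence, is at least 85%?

Prior odds = 0.01/0.99 = 1/99.
Combined Bayes factor of the evidence already in hand = 1.7 × 3.6 × 2 = 12.24.
Odds after that evidence = (1/99) × 12.24 = 34/275.
Target odds = 0.85/0.15 = 17/3.
Need 1.3ⁿ ≥ 17/3 ÷ (34/275) = 275/6.
1.3¹⁴ ≈39.3738 falls short of 275/6 but 1.3¹⁵ ≈51.1859 reaches it, so n = 15.

15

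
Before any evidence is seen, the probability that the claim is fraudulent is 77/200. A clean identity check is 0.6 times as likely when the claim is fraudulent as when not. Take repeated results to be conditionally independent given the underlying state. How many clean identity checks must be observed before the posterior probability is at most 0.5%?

10

Prior odds: 0.385 ÷ 0.615 = 77/123.
Likelihood ratio per clean identity check = 0.6.
Target odds: 0.005 ÷ 0.995 = 1/199.
Need (77/123) × 0.6ⁿ ≤ 1/199, i.e. 0.6ⁿ ≤ 123/15323.
0.6⁹ = 19683/1953125 is still above 123/15323 but 0.6¹⁰ = 59049/9765625 is at or below it, so n = 10.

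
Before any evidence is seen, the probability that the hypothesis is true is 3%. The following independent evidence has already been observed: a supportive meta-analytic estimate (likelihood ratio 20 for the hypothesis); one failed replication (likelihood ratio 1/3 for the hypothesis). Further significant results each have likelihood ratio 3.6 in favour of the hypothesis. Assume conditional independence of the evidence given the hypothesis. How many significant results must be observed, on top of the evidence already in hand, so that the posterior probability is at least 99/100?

Prior odds = 0.03/0.97 = 3/97.
Combined Bayes factor of the evidence already in hand = 20 × (1/3) = 20/3.
Odds after that evidence = (3/97) × 20/3 = 20/97.
Target odds = 0.99/0.01 = 99.
Need 3.6ⁿ ≥ 99 ÷ (20/97) = 480.15.
3.6⁴ = 167.9616 falls short of 480.15 but 3.6⁵ = 604.66176 reaches it, so n = 5.

5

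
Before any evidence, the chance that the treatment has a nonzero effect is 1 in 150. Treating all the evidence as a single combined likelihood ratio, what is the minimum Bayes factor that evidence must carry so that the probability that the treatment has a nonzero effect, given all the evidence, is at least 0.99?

Prior odds = (1/150)/(149/150) = 1/149.
Target odds = 0.99/0.01 = 99.
Required Bayes factor = 99 ÷ (1/149) = 14751.

14751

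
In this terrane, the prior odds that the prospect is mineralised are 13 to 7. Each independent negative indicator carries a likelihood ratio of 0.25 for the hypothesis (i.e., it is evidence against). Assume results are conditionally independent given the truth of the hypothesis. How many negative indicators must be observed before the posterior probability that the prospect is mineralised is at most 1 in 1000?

6

Prior odds = 13/7.
Likelihood ratio per negative indicator = 0.25.
Target odds: 0.001 ÷ 0.999 = 1/999.
Need (13/7) × 0.25ⁿ ≤ 1/999, i.e. 0.25ⁿ ≤ 7/12987.
0.25⁵ = 1/1024 is still above 7/12987 but 0.25⁶ = 1/4096 is at or below it, so n = 6.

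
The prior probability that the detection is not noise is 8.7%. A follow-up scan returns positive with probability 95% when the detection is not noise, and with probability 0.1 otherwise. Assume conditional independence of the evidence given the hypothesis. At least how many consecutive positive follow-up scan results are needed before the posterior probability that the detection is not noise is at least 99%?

4

Prior odds = 0.087/0.913 = 87/913.
Likelihood ratio of a positive result = 0.95/0.1 = 9.5.
Target posterior odds = 0.99/0.01 = 99.
Require 9.5ⁿ ≥ 99 ÷ (87/913) = 30129/29.
9.5³ = 857.375 falls short of 30129/29 but 9.5⁴ = 8145.0625 reaches it, so n = 4.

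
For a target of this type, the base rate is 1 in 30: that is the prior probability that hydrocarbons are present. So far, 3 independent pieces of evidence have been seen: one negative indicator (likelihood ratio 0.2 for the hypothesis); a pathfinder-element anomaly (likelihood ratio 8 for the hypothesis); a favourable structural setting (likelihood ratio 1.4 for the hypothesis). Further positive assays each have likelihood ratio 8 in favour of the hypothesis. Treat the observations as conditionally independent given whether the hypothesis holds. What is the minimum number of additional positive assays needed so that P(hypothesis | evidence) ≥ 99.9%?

5

Prior odds = (1/30)/(29/30) = 1/29.
Combined Bayes factor of the evidence already in hand = 0.2 × 8 × 1.4 = 2.24.
Odds after that evidence = (1/29) × 2.24 = 56/725.
Target odds = 0.999/0.001 = 999.
Need 8ⁿ ≥ 999 ÷ (56/725) = 724275/56.
8⁴ = 4096 falls short of 724275/56 but 8⁵ = 32768 reaches it, so n = 5.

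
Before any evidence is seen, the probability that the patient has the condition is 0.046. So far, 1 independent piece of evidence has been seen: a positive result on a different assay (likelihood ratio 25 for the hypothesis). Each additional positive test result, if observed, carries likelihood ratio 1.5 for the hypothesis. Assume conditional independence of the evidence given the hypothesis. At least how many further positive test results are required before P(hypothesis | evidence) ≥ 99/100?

11

Prior odds = 0.046/0.954 = 23/477.
Bayes factor of the evidence already in hand = 25.
Odds after that evidence = (23/477) × 25 = 575/477.
Target odds = 0.99/0.01 = 99.
Need 1.5ⁿ ≥ 99 ÷ (575/477) = 47223/575.
1.5¹⁰ = 59049/1024 falls short of 47223/575 but 1.5¹¹ = 177147/2048 reaches it, so n = 11.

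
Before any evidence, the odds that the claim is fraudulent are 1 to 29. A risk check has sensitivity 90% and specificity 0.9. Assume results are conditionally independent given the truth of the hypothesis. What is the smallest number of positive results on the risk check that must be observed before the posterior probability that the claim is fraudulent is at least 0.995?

4

Prior odds = 1/29.
False-positive rate = 1 − 0.9 = 0.1; likelihood ratio of a positive = 0.9/0.1 = 9.
Target posterior odds = 0.995/0.005 = 199.
Require 9ⁿ ≥ 199 ÷ (1/29) = 5771.
9³ = 729 falls short of 5771 but 9⁴ = 6561 reaches it, so n = 4.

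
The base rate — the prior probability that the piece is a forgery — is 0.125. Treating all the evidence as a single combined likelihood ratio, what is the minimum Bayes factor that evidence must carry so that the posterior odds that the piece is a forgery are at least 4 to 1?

28

Prior odds = 0.125/0.875 = 1/7.
Target odds = 4.
Required Bayes factor = 4 ÷ (1/7) = 28.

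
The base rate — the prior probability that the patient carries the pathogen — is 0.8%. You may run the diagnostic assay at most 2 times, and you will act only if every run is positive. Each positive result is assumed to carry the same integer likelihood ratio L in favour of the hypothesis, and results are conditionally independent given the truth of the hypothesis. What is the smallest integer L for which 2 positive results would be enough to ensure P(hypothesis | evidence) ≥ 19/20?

49

Prior odds = 0.008/0.992 = 1/124.
Target odds = 0.95/0.05 = 19.
Need L² ≥ 19 ÷ (1/124) = 2356.
48² = 2304 < 2356 ≤ 2401 = 49², so L = 49.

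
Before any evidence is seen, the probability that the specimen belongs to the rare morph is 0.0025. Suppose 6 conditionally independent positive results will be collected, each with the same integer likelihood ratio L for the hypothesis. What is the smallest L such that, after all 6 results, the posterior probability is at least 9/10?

4

Prior odds = 0.0025/0.9975 = 1/399.
Target odds = 0.9/0.1 = 9.
Need L⁶ ≥ 9 ÷ (1/399) = 3591.
3⁶ = 729 < 3591 ≤ 4096 = 4⁶, so L = 4.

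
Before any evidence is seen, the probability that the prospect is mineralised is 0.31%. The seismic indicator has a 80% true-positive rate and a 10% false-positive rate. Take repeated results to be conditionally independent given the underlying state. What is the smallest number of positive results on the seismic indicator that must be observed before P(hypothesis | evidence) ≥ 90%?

Prior odds = 0.0031/0.9969 = 31/9969.
Likelihood ratio of a positive result = 0.8/0.1 = 8.
Target posterior odds = 0.9/0.1 = 9.
Need (31/9969) × 8ⁿ ≥ 9, i.e. 8ⁿ ≥ 89721/31.
8³ = 512 falls short of 89721/31 but 8⁴ = 4096 reaches it, so n = 4.

4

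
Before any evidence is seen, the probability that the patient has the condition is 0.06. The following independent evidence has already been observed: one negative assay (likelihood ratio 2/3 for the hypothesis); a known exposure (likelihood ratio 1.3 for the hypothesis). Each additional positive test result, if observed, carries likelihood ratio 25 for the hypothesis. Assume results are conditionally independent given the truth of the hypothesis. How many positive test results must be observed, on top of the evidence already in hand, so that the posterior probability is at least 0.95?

Prior odds = 0.06/0.94 = 3/47.
Combined Bayes factor of the evidence already in hand = (2/3) × 1.3 = 13/15.
Odds after that evidence = (3/47) × 13/15 = 13/235.
Target odds = 0.95/0.05 = 19.
Need 25ⁿ ≥ 19 ÷ (13/235) = 4465/13.
25¹ = 25 falls short of 4465/13 but 25² = 625 reaches it, so n = 2.

2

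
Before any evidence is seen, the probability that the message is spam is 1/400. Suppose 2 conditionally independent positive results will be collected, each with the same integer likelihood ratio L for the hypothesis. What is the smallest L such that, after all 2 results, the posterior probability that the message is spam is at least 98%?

Prior odds = 0.0025/0.9975 = 1/399.
Target odds = 0.98/0.02 = 49.
Need L² ≥ 49 ÷ (1/399) = 19551.
139² = 19321 < 19551 ≤ 19600 = 140², so L = 140.

140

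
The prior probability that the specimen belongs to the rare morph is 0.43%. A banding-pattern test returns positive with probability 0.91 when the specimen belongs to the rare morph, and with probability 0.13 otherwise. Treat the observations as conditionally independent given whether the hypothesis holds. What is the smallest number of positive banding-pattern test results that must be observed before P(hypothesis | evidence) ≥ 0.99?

6

Prior odds = 0.0043/0.9957 = 43/9957.
Likelihood ratio of a positive result = 0.91/0.13 = 7.
Target odds: 0.99 ÷ 0.01 = 99.
Require 7ⁿ ≥ 99 ÷ (43/9957) = 985743/43.
7⁵ = 16807 falls short of 985743/43 but 7⁶ = 117649 reaches it, so n = 6.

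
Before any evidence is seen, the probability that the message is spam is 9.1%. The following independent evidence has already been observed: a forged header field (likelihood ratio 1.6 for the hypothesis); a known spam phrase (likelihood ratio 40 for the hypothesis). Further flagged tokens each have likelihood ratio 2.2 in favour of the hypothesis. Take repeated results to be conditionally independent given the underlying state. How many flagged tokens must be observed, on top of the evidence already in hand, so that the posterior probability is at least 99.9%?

7

Prior odds = 0.091/0.909 = 91/909.
Combined Bayes factor of the evidence already in hand = 1.6 × 40 = 64.
Odds after that evidence = (91/909) × 64 = 5824/909.
Target odds = 0.999/0.001 = 999.
Need 2.2ⁿ ≥ 999 ÷ (5824/909) = 908091/5824.
2.2⁶ = 1771561/15625 falls short of 908091/5824 but 2.2⁷ = 19487171/78125 reaches it, so n = 7.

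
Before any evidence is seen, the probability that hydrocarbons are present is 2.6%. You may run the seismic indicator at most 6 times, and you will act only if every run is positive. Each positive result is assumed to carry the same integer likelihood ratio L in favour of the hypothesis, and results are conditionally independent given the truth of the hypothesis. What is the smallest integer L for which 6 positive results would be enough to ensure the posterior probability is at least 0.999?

6

Prior odds = 0.026/0.974 = 13/487.
Target odds = 0.999/0.001 = 999.
Need L⁶ ≥ 999 ÷ (13/487) = 486513/13.
5⁶ = 15625 < 486513/13 ≤ 46656 = 6⁶, so L = 6.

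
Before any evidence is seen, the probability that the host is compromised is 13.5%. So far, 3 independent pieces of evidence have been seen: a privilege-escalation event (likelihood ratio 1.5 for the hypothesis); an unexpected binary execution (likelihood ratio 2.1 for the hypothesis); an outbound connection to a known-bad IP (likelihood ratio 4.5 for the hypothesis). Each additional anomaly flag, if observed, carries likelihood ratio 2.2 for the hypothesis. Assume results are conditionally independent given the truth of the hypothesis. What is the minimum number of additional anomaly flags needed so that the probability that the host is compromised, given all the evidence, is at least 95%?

Prior odds = 0.135/0.865 = 27/173.
Combined Bayes factor of the evidence already in hand = 1.5 × 2.1 × 4.5 = 14.175.
Odds after that evidence = (27/173) × 14.175 = 15309/6920.
Target odds = 0.95/0.05 = 19.
Need 2.2ⁿ ≥ 19 ÷ (15309/6920) = 131480/15309.
2.2² = 4.84 falls short of 131480/15309 but 2.2³ = 10.648 reaches it, so n = 3.

3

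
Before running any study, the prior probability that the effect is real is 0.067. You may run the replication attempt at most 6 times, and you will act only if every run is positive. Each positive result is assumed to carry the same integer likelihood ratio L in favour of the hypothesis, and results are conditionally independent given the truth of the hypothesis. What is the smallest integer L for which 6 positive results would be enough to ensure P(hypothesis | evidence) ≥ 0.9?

Prior odds = 0.067/0.933 = 67/933.
Target odds = 0.9/0.1 = 9.
Need L⁶ ≥ 9 ÷ (67/933) = 8397/67.
2⁶ = 64 < 8397/67 ≤ 729 = 3⁶, so L = 3.

3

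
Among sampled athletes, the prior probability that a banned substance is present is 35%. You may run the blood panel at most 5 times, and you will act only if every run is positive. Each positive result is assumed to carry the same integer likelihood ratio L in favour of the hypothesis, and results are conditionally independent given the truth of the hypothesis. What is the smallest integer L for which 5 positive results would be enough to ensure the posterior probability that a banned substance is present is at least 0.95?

Prior odds = 0.35/0.65 = 7/13.
Target odds = 0.95/0.05 = 19.
Need L⁵ ≥ 19 ÷ (7/13) = 247/7.
2⁵ = 32 < 247/7 ≤ 243 = 3⁵, so L = 3.

3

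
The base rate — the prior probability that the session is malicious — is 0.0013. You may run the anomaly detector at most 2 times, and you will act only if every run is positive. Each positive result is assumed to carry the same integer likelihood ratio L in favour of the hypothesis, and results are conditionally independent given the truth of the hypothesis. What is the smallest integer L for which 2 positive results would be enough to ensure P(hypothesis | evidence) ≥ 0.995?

391

Prior odds = 0.0013/0.9987 = 13/9987.
Target odds = 0.995/0.005 = 199.
Need L² ≥ 199 ÷ (13/9987) = 1987413/13.
390² = 152100 < 1987413/13 ≤ 152881 = 391², so L = 391.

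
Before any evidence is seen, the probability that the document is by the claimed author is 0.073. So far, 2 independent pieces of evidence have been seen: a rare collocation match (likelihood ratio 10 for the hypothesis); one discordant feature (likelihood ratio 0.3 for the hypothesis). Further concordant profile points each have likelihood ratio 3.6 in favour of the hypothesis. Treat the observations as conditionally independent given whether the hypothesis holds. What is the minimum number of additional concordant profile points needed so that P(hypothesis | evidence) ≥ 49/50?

Prior odds = 0.073/0.927 = 73/927.
Combined Bayes factor of the evidence already in hand = 10 × 0.3 = 3.
Odds after that evidence = (73/927) × 3 = 73/309.
Target odds = 0.98/0.02 = 49.
Need 3.6ⁿ ≥ 49 ÷ (73/309) = 15141/73.
3.6⁴ = 167.9616 falls short of 15141/73 but 3.6⁵ = 604.66176 reaches it, so n = 5.

5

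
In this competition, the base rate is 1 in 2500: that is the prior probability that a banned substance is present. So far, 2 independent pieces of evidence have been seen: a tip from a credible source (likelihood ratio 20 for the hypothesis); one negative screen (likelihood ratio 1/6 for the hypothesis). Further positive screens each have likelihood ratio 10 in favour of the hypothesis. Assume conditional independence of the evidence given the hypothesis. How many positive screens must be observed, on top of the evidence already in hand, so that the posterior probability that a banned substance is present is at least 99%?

5

Prior odds = 0.0004/0.9996 = 1/2499.
Combined Bayes factor of the evidence already in hand = 20 × (1/6) = 10/3.
Odds after that evidence = (1/2499) × 10/3 = 10/7497.
Target odds = 0.99/0.01 = 99.
Need 10ⁿ ≥ 99 ÷ (10/7497) = 74220.3.
10⁴ = 10000 falls short of 74220.3 but 10⁵ = 100000 reaches it, so n = 5.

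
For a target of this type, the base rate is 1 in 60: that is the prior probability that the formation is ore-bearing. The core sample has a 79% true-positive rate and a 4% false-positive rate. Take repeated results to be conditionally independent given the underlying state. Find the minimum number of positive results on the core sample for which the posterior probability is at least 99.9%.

4

Prior odds = (1/60)/(59/60) = 1/59.
Likelihood ratio of a positive result = 0.79/0.04 = 19.75.
Target odds: 0.999 ÷ 0.001 = 999.
Require 19.75ⁿ ≥ 999 ÷ (1/59) = 58941.
19.75³ = 7703.734375 falls short of 58941 but 19.75⁴ = 38950081/256 reaches it, so n = 4.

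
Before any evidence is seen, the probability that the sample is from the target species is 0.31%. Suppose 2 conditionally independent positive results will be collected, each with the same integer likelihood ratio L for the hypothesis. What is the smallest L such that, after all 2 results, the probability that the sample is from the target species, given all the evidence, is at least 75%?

Prior odds = 0.0031/0.9969 = 31/9969.
Target odds = 0.75/0.25 = 3.
Need L² ≥ 3 ÷ (31/9969) = 29907/31.
31² = 961 < 29907/31 ≤ 1024 = 32², so L = 32.

32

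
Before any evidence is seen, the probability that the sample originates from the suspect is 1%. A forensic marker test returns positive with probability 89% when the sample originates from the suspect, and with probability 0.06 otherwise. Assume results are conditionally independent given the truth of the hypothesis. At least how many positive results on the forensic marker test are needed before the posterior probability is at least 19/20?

3

Prior odds = 0.01/0.99 = 1/99.
Likelihood ratio of a positive result = 0.89/0.06 = 89/6.
Target posterior odds = 0.95/0.05 = 19.
Require (89/6)ⁿ ≥ 19 ÷ (1/99) = 1881.
(89/6)² = 7921/36 falls short of 1881 but (89/6)³ = 704969/216 reaches it, so n = 3.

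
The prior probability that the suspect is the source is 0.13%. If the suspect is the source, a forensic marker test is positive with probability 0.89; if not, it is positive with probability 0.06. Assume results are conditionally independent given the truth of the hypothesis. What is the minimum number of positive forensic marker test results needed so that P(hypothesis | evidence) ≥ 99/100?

5

Prior odds = 0.0013/0.9987 = 13/9987.
Likelihood ratio of a positive = 0.89/0.06 = 89/6.
Target odds: 0.99 ÷ 0.01 = 99.
Need (13/9987) × (89/6)ⁿ ≥ 99, i.e. (89/6)ⁿ ≥ 988713/13.
(89/6)⁴ = 62742241/1296 falls short of 988713/13 but (89/6)⁵ ≈718115 reaches it, so n = 5.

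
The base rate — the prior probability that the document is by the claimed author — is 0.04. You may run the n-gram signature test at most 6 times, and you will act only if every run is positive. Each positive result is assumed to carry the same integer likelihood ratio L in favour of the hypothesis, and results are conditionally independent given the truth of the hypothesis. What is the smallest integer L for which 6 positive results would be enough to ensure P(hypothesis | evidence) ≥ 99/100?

Prior odds = 0.04/0.96 = 1/24.
Target odds = 0.99/0.01 = 99.
Need L⁶ ≥ 99 ÷ (1/24) = 2376.
3⁶ = 729 < 2376 ≤ 4096 = 4⁶, so L = 4.

4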